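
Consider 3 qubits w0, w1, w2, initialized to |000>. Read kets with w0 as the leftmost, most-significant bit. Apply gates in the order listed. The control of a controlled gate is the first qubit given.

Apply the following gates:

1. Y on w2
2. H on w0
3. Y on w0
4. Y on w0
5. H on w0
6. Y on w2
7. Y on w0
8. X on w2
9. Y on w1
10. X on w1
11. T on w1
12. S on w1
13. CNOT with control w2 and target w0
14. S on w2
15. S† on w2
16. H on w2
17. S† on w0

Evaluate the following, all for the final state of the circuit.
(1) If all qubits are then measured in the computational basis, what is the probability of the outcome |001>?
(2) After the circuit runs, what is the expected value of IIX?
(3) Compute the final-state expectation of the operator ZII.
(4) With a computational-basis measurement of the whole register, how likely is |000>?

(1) The probability of measuring |001> is 1/2. Key observation: the block from step 1 through step 6 cancels to the identity and can be dropped.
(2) The observable IIX averages to -1.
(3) The expectation value of ZII is 1.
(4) The probability of measuring |000> is 1/2.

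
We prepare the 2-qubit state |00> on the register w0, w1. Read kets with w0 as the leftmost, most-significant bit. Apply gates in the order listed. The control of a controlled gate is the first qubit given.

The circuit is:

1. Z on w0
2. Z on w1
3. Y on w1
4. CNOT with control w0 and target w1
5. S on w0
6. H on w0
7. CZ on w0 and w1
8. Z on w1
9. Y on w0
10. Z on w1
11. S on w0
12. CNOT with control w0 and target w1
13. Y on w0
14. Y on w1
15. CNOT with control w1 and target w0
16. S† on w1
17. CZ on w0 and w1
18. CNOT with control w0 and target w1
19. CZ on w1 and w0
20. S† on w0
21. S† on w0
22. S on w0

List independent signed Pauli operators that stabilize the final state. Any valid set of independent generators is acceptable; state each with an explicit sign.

The final state is stabilized by the group generated by +IX, -ZI; other independent generating sets are equally valid.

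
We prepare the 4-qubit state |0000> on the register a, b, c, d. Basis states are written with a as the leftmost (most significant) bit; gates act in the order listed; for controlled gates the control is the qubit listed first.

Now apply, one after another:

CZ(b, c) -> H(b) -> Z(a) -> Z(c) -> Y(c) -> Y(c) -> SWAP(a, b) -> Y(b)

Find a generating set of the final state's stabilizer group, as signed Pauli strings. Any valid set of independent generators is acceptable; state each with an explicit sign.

The stabilizer group can be generated by +XIII, -IZII, +IIZI, +IIIZ, among other valid generating sets.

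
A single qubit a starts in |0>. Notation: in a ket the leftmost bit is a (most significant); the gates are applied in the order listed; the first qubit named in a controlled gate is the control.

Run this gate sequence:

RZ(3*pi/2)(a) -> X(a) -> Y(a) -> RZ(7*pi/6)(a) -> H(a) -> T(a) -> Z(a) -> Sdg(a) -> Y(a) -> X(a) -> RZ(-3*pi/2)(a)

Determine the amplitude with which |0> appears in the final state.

|0> carries amplitude -sqrt(2)*exp(5*I*pi/12)/2 in the final state.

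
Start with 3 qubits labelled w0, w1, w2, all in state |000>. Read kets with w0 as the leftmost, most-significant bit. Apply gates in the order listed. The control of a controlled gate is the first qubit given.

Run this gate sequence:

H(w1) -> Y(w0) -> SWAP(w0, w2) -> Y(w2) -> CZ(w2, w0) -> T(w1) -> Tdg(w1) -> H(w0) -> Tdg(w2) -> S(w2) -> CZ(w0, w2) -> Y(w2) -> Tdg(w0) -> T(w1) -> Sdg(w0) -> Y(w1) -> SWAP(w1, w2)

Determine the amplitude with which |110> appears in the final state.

|110> carries amplitude -I/2 in the final state.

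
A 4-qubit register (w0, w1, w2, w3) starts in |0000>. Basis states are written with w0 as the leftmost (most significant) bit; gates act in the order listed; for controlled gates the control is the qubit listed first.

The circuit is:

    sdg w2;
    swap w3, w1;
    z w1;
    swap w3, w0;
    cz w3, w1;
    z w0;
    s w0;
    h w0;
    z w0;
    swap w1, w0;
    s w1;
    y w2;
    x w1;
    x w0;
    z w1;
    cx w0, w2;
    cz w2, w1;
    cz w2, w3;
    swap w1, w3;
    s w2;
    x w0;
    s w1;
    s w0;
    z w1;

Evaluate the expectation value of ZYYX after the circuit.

The observable ZYYX averages to 0.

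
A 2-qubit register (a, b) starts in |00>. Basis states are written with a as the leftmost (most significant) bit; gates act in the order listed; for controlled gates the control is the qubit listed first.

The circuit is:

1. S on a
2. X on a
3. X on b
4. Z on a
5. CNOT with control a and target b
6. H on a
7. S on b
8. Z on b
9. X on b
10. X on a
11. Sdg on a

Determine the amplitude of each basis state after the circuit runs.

After the circuit, the state carries amplitude 0 on |00>, sqrt(2)/2 on |01>, 0 on |10>, sqrt(2)*I/2 on |11>.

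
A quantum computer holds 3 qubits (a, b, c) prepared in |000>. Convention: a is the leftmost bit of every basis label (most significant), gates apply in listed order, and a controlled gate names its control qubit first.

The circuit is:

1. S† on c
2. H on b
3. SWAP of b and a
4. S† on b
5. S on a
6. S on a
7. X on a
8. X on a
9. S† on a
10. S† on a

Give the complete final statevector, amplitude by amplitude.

After the circuit, the state carries amplitude sqrt(2)/2 on |000>, sqrt(2)/2 on |100>, and 0 on every other basis state. Key observation: the block from step 5 through step 10 cancels to the identity and can be dropped.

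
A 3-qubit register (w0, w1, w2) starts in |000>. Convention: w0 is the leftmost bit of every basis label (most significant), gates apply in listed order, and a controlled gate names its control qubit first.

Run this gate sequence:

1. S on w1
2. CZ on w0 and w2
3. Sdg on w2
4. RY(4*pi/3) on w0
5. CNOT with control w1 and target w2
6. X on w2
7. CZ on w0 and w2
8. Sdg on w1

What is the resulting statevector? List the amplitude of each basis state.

The resulting statevector has amplitude -1/2 on |001>, -sqrt(3)/2 on |101>, and 0 on every other basis state.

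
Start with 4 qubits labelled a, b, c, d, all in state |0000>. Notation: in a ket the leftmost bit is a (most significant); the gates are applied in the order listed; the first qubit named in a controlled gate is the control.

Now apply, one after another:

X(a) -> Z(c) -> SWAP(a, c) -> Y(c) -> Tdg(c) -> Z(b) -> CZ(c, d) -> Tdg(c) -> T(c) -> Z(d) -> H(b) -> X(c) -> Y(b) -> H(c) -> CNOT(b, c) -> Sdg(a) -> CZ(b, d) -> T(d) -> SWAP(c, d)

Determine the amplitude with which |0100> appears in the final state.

The final state's coefficient on |0100> equals -1/2.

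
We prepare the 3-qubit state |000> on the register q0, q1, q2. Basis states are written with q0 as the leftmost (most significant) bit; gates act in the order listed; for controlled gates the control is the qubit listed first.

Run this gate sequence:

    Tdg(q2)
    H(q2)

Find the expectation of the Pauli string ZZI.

The observable ZZI averages to 1.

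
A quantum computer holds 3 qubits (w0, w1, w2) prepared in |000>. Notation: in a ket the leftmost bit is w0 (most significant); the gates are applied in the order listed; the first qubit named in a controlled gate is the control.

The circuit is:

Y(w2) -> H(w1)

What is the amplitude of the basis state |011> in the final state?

The final state's coefficient on |011> equals sqrt(2)*I/2.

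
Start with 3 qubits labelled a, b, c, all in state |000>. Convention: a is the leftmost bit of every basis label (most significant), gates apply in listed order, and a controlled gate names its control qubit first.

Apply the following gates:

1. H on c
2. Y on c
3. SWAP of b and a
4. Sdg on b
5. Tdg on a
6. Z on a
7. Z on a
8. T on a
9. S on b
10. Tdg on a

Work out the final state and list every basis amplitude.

The final amplitudes are -sqrt(2)*I/2 on |000>, sqrt(2)*I/2 on |001>, and 0 on every other basis state.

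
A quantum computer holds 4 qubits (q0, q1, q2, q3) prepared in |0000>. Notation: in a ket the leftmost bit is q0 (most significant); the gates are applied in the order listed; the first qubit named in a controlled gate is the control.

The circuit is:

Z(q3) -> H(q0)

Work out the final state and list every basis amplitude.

After the circuit, the state carries amplitude sqrt(2)/2 on |0000>, sqrt(2)/2 on |1000>, and 0 on every other basis state.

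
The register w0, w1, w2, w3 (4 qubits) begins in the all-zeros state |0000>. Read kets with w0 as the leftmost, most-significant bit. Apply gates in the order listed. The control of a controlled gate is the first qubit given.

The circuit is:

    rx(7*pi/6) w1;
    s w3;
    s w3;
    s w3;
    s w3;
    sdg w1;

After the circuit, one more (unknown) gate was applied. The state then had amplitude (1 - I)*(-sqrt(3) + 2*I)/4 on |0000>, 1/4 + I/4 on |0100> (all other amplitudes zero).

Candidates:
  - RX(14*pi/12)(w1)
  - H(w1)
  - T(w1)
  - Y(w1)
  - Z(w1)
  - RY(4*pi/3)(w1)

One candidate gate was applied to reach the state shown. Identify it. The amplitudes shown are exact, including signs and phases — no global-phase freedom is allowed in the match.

The unique candidate consistent with the amplitudes is RX(14*pi/12)(w1). Key observation: gates 2-5 undo each other exactly, leaving only the rest of the circuit to track.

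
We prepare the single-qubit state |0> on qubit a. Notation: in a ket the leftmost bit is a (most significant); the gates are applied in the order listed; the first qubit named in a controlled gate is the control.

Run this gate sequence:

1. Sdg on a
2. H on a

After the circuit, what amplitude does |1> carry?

The final state's coefficient on |1> equals sqrt(2)/2.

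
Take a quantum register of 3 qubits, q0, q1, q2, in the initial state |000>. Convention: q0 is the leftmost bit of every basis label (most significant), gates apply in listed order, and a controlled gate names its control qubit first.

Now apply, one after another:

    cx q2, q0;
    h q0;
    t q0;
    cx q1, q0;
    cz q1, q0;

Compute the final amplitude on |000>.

|000> carries amplitude sqrt(2)/2 in the final state.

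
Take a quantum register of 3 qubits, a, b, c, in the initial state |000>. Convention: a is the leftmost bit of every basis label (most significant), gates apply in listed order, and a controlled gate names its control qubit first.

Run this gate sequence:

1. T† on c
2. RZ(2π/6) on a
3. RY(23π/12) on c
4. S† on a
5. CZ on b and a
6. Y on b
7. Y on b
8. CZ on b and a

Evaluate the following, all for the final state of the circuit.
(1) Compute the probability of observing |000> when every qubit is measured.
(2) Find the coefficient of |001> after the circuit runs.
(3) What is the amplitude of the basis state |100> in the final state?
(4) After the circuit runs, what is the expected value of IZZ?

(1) The probability of measuring |000> is sqrt(2)/8 + sqrt(6)/8 + 1/2.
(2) |001> carries amplitude (-sqrt(sqrt(2) + 2)/4 + sqrt(6 - 3*sqrt(2))/4)*exp(5*I*pi/6) in the final state.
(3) The amplitude on |100> is 0.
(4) In the final state, IZZ has expectation sqrt(2)/4 + sqrt(6)/4.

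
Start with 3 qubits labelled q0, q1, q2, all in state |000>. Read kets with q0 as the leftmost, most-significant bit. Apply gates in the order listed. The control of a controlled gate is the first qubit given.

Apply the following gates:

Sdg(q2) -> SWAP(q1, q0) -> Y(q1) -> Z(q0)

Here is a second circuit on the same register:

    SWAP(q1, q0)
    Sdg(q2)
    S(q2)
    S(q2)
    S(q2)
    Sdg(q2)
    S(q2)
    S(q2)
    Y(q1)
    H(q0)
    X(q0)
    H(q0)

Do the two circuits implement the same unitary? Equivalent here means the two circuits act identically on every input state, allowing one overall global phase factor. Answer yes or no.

Yes: on every input state the two circuits agree up to one overall phase factor.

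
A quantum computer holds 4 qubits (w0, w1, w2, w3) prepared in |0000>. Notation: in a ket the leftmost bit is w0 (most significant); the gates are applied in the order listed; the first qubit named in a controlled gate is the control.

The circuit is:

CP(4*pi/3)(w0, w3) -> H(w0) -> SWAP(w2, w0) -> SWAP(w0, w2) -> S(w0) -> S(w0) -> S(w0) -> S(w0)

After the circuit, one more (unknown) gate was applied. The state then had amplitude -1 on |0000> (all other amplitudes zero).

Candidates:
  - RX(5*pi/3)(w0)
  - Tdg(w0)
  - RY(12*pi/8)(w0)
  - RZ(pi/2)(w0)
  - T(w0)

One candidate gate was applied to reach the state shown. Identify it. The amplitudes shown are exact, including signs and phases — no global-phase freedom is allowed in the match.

The applied gate was RY(12*pi/8)(w0). Key observation: the block from step 5 through step 8 cancels to the identity and can be dropped.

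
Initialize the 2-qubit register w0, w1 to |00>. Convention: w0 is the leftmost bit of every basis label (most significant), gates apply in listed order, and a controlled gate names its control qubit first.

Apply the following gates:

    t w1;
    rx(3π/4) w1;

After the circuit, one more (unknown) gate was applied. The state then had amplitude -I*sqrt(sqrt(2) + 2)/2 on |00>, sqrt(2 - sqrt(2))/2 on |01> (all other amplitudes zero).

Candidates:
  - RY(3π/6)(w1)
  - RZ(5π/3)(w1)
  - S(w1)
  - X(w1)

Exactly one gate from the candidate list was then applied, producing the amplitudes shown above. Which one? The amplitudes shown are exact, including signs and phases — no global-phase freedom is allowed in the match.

It was X(w1) that produced the state shown.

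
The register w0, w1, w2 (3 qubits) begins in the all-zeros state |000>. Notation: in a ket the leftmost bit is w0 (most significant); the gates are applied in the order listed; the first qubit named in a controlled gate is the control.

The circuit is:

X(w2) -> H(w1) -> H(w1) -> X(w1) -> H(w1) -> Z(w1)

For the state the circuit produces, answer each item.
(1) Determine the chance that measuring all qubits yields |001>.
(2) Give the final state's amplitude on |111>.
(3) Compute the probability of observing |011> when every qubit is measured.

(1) Outcome |001> occurs with probability 1/2. Key observation: the block from step 3 through step 6 cancels to the identity and can be dropped.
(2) The final state's coefficient on |111> equals 0.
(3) The probability of measuring |011> is 1/2.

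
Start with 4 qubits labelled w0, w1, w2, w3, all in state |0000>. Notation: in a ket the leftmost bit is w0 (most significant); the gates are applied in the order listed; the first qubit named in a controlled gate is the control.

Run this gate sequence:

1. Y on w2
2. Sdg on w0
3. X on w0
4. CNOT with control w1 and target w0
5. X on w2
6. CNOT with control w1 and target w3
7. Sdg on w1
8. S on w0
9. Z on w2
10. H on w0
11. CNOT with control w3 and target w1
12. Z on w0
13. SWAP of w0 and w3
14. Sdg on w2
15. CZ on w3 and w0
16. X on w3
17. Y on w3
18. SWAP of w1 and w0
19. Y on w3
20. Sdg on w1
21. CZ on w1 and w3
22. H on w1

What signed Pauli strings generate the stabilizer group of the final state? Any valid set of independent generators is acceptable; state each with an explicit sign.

The final state is stabilized by the group generated by +IXII, +IIIX, +ZIII, +IIZI; other independent generating sets are equally valid.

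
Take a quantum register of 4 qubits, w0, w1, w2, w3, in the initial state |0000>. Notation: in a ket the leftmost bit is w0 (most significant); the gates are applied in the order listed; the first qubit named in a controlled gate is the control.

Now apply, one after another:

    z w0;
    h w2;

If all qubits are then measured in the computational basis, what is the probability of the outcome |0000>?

Outcome |0000> occurs with probability 1/2.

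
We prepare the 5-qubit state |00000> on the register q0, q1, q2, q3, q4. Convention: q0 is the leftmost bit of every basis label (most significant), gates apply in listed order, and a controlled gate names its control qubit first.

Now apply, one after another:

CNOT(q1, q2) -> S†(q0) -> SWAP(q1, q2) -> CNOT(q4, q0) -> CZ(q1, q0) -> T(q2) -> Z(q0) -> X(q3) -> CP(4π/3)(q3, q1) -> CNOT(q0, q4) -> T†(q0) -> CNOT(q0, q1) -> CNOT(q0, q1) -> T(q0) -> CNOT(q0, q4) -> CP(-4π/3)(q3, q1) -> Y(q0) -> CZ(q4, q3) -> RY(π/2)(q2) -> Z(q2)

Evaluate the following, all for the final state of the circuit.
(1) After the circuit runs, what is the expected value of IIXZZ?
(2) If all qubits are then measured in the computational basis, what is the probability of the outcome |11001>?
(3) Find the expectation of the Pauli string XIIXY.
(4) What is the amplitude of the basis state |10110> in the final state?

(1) In the final state, IIXZZ has expectation 1.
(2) Outcome |11001> occurs with probability 0.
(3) The expectation value of XIIXY is 0.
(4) |10110> carries amplitude -sqrt(2)*I/2 in the final state.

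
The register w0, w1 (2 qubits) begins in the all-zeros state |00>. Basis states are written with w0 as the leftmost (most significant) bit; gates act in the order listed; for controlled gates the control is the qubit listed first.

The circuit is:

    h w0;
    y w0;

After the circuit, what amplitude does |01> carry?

The final state's coefficient on |01> equals 0.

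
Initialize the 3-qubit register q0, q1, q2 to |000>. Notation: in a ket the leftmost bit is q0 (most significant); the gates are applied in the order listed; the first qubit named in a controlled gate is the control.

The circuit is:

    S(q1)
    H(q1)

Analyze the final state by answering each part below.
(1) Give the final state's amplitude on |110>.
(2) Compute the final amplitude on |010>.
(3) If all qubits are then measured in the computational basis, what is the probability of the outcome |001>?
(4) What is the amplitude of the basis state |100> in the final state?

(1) The final state's coefficient on |110> equals 0.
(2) The amplitude on |010> is sqrt(2)/2.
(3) The probability of measuring |001> is 0.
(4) |100> carries amplitude 0 in the final state.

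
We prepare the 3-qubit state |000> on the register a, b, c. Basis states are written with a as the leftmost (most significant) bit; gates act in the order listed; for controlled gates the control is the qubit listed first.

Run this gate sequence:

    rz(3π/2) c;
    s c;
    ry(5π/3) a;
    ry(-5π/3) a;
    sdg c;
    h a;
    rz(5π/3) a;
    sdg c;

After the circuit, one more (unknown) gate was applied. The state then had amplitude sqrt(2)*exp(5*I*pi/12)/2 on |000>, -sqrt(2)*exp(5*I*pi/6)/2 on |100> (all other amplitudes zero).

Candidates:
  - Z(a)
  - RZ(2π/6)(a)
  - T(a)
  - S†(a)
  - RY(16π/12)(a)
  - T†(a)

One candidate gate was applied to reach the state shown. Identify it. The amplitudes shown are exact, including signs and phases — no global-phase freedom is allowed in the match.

The applied gate was T†(a).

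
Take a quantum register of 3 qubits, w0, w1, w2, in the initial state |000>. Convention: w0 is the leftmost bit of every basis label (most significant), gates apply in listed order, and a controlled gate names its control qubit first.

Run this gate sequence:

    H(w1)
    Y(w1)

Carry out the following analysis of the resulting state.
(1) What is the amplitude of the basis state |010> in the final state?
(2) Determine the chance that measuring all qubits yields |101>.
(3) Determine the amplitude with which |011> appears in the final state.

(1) The amplitude on |010> is sqrt(2)*I/2.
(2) Outcome |101> occurs with probability 0.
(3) |011> carries amplitude 0 in the final state.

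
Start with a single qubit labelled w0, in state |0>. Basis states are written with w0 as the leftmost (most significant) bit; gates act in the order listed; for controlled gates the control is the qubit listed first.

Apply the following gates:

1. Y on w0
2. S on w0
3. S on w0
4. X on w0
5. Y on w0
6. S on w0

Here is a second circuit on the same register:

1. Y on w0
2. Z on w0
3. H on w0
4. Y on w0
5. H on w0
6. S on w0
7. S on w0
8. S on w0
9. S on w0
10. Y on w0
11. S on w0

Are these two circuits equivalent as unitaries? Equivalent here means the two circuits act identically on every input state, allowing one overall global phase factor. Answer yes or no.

No: there is an input state on which the two circuits produce genuinely different outputs (not merely differing by a phase).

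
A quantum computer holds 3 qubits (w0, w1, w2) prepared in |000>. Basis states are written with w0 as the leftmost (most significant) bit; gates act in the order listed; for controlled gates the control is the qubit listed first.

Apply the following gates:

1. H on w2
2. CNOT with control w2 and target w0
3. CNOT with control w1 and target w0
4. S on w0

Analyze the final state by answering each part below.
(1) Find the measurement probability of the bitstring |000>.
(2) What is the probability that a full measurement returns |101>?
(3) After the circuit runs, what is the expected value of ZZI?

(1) A full measurement returns |000> with probability 1/2.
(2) Outcome |101> occurs with probability 1/2.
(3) The expectation value of ZZI is 0.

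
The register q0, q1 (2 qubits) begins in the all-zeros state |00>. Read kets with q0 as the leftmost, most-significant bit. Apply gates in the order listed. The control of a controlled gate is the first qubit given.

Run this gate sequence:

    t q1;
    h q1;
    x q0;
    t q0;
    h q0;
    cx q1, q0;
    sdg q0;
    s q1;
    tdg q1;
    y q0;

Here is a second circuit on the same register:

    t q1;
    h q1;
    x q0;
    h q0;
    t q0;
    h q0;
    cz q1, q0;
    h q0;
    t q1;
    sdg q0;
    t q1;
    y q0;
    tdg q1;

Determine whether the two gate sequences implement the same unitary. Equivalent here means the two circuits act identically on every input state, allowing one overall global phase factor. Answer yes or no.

No — the two circuits implement different unitaries, even allowing a global phase.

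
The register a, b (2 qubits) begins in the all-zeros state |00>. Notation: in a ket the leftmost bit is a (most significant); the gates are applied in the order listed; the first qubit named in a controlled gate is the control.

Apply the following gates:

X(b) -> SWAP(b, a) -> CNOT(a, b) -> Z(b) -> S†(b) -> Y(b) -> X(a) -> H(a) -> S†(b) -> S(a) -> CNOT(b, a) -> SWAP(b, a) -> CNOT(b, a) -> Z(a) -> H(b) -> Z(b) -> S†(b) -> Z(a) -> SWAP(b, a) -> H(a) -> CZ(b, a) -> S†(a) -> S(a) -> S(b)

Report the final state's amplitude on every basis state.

The final amplitudes are sqrt(2)*(1 + I)/4 on |00>, sqrt(2)*(-1 + I)/4 on |01>, sqrt(2)*(1 - I)/4 on |10>, sqrt(2)*(1 + I)/4 on |11>.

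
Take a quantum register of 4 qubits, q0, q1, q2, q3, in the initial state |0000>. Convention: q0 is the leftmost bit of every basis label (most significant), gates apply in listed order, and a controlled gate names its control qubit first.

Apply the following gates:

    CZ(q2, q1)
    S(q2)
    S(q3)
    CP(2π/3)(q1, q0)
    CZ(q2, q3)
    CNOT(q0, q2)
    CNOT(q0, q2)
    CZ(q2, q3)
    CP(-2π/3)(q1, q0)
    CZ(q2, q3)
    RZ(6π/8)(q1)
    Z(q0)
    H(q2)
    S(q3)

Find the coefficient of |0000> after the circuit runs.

The final state's coefficient on |0000> equals -sqrt(2)*exp(5*I*pi/8)/2. Key observation: gates 4-9 undo each other exactly, leaving only the rest of the circuit to track.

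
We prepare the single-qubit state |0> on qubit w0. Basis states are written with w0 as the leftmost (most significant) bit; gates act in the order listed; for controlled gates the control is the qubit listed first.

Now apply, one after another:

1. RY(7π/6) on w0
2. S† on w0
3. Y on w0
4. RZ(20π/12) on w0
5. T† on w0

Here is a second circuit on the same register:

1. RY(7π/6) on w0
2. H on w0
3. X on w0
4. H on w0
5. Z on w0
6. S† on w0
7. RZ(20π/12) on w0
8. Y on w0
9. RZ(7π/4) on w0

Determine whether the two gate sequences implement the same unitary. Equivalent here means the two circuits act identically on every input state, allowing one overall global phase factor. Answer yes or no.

No — the two circuits implement different unitaries, even allowing a global phase.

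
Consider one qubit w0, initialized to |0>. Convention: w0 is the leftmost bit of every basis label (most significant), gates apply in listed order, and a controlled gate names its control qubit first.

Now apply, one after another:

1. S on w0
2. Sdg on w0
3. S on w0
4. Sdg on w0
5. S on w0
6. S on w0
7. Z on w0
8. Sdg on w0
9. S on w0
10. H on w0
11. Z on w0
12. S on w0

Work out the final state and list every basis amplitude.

The resulting statevector has amplitude sqrt(2)/2 on |0>, -sqrt(2)*I/2 on |1>. Key observation: steps 3-4 multiply out to the identity, so the circuit reduces to the remaining gates.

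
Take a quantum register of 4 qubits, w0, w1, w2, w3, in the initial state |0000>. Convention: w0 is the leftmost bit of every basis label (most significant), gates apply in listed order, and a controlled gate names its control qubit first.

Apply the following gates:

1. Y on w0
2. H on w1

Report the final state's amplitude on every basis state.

The resulting statevector has amplitude sqrt(2)*I/2 on |1000>, sqrt(2)*I/2 on |1100>, and 0 on every other basis state.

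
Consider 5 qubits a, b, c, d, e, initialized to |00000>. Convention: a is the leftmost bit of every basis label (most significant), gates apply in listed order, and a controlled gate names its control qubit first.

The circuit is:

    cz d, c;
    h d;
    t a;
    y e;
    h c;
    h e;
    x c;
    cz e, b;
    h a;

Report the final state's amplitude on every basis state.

After the circuit, the state carries amplitude I/4 on |00000>, -I/4 on |00001>, I/4 on |00010>, -I/4 on |00011>, I/4 on |00100>, -I/4 on |00101>, I/4 on |00110>, -I/4 on |00111>, 0 on |01000>, 0 on |01001>, 0 on |01010>, 0 on |01011>, 0 on |01100>, 0 on |01101>, 0 on |01110>, 0 on |01111>, I/4 on |10000>, -I/4 on |10001>, I/4 on |10010>, -I/4 on |10011>, I/4 on |10100>, -I/4 on |10101>, I/4 on |10110>, -I/4 on |10111>, 0 on |11000>, 0 on |11001>, 0 on |11010>, 0 on |11011>, 0 on |11100>, 0 on |11101>, 0 on |11110>, 0 on |11111>.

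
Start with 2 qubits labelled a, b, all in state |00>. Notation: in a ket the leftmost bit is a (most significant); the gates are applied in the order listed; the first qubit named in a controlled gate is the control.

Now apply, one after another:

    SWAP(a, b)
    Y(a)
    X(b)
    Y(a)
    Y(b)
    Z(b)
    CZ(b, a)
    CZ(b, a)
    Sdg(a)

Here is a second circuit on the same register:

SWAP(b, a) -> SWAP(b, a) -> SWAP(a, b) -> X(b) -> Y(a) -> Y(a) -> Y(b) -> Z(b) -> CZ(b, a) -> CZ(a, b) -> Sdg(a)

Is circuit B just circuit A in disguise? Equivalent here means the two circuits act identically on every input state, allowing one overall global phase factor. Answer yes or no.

Yes — the two circuits implement the same unitary up to a global phase.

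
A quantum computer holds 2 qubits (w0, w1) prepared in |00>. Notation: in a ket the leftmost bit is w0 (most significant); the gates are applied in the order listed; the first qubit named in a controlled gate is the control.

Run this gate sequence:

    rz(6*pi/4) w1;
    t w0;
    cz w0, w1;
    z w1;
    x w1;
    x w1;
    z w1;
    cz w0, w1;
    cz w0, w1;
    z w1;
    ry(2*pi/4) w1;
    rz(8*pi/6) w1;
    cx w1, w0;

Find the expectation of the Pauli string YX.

In the final state, YX has expectation -sqrt(3)/2. Key observation: the block from step 3 through step 8 cancels to the identity and can be dropped.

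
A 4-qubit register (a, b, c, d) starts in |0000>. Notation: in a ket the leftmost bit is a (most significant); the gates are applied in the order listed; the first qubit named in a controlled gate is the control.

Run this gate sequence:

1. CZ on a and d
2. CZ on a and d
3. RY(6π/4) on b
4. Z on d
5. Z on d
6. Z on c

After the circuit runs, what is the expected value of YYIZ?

In the final state, YYIZ has expectation 0. Key observation: steps 1-2 multiply out to the identity, so the circuit reduces to the remaining gates.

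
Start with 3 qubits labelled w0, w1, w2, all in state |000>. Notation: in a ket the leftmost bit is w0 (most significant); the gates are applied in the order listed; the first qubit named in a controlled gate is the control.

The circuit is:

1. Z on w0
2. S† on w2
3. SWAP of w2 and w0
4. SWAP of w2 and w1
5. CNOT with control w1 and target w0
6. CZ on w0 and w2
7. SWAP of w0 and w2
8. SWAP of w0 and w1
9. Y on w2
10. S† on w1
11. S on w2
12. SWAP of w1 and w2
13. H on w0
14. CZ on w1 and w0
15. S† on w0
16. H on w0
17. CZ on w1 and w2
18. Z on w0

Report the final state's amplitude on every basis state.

The final amplitudes are -1/2 - I/2 on |010>, 1/2 - I/2 on |110>, and 0 on every other basis state.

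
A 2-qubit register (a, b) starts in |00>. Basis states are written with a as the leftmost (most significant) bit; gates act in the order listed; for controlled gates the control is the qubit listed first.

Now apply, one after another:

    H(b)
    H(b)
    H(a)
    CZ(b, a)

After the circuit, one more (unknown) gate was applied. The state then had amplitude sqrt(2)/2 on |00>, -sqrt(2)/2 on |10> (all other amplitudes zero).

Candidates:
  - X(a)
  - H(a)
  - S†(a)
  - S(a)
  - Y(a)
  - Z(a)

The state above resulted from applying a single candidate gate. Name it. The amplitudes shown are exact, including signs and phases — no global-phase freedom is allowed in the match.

The unique candidate consistent with the amplitudes is Z(a). Key observation: gates 1-2 undo each other exactly, leaving only the rest of the circuit to track.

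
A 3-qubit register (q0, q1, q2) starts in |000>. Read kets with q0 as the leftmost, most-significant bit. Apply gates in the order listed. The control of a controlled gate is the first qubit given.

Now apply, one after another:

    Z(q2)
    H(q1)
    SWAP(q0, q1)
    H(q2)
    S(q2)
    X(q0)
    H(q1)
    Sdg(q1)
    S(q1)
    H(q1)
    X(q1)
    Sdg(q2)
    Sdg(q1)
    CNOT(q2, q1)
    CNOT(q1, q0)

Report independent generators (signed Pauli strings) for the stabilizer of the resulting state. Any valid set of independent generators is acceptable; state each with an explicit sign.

The stabilizer group can be generated by +XII, +IXX, -IZZ, among other valid generating sets. Key observation: steps 7-10 multiply out to the identity, so the circuit reduces to the remaining gates.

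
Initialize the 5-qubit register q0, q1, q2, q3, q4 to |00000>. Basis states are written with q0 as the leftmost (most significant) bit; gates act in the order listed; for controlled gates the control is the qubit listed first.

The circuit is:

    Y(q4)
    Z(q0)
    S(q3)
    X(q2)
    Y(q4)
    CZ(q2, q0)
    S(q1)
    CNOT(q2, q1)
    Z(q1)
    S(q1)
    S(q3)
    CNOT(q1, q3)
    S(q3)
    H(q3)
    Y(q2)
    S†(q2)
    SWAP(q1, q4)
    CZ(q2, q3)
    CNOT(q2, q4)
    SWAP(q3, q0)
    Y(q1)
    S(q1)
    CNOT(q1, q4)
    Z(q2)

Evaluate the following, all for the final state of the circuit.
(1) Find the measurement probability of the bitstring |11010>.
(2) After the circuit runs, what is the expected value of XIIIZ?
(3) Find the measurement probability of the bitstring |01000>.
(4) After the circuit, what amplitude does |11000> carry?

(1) The probability of measuring |11010> is 0.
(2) The observable XIIIZ averages to -1.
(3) Outcome |01000> occurs with probability 1/2.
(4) |11000> carries amplitude -sqrt(2)*I/2 in the final state.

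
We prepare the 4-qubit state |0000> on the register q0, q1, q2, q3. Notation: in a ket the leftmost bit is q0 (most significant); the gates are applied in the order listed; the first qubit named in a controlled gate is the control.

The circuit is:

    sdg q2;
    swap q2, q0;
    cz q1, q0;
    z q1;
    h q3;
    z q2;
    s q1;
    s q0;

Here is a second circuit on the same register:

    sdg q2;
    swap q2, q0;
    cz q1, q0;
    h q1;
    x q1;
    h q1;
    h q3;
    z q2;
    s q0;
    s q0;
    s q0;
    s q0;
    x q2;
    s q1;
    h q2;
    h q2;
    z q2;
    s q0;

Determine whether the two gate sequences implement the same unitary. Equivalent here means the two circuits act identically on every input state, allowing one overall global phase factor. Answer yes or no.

No — the two circuits implement different unitaries, even allowing a global phase.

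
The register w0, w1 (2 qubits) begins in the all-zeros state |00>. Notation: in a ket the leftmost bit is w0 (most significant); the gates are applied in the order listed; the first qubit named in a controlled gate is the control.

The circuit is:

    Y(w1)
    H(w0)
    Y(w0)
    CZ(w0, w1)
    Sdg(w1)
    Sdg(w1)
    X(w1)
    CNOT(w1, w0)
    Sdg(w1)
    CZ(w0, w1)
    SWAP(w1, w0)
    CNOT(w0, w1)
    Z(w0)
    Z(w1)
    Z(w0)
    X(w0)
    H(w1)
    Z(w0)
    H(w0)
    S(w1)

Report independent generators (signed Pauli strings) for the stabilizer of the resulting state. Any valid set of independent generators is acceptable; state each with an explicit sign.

The stabilizer group can be generated by -XI, -IZ, among other valid generating sets.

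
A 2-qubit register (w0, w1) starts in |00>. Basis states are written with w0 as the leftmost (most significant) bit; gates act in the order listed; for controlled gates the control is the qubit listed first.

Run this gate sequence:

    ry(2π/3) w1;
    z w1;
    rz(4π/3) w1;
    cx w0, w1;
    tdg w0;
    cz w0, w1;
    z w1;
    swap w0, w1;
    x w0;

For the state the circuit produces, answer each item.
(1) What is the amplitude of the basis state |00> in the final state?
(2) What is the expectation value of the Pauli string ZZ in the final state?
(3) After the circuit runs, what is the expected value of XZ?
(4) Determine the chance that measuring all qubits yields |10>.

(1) The final state's coefficient on |00> equals sqrt(3)*exp(2*I*pi/3)/2.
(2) In the final state, ZZ has expectation 1/2.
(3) The observable XZ averages to -sqrt(3)/4.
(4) A full measurement returns |10> with probability 1/4.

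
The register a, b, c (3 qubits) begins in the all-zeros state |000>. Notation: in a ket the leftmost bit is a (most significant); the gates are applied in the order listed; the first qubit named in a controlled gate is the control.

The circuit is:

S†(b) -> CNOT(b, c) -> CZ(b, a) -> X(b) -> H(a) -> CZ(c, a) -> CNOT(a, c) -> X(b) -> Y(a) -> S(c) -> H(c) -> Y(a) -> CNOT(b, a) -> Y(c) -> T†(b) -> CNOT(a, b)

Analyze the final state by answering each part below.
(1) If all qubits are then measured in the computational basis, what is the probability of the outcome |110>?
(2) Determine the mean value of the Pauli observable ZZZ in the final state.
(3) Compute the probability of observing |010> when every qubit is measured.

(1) A full measurement returns |110> with probability 1/4.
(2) The expectation value of ZZZ is 0.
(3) A full measurement returns |010> with probability 0.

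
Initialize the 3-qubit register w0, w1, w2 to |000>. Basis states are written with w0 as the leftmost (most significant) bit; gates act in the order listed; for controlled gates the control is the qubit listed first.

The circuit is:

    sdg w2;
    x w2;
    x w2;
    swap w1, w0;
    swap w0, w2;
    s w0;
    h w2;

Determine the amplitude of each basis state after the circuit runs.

After the circuit, the state carries amplitude sqrt(2)/2 on |000>, sqrt(2)/2 on |001>, and 0 on every other basis state. Key observation: the block from step 2 through step 3 cancels to the identity and can be dropped.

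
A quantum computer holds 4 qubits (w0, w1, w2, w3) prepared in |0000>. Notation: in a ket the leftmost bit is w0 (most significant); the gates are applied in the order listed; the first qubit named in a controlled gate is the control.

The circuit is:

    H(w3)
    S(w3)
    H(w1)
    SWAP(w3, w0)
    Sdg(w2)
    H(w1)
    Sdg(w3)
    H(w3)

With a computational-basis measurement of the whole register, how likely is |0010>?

A full measurement returns |0010> with probability 0.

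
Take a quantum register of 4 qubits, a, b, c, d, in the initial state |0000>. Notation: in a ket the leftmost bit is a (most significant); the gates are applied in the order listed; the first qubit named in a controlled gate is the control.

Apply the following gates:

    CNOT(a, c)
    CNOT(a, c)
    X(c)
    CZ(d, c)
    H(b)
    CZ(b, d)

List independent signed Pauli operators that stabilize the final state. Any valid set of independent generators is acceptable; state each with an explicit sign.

One valid set of independent stabilizer generators is +IXII, +ZIII, -IIZI, +IIIZ (any independent generating set of the same group is equally correct). Key observation: the block from step 1 through step 2 cancels to the identity and can be dropped.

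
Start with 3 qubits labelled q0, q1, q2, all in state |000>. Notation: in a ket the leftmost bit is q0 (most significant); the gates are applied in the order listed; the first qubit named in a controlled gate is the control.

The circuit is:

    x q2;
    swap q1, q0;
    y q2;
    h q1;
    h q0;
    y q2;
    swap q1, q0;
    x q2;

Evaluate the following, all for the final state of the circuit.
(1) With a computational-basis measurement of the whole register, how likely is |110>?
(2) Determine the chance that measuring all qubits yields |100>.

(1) Outcome |110> occurs with probability 1/4.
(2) A full measurement returns |100> with probability 1/4.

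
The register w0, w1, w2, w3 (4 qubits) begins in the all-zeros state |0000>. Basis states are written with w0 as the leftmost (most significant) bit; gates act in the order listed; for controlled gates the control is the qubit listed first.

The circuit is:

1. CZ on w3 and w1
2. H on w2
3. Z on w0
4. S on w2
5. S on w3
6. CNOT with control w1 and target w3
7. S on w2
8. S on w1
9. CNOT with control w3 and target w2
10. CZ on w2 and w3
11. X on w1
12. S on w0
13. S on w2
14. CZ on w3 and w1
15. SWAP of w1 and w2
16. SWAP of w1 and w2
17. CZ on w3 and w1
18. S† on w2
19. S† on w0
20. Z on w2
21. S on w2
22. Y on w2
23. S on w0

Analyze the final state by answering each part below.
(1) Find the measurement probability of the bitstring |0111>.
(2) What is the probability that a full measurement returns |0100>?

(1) Outcome |0111> occurs with probability 0. Key observation: steps 12-19 multiply out to the identity, so the circuit reduces to the remaining gates.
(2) Outcome |0100> occurs with probability 1/2.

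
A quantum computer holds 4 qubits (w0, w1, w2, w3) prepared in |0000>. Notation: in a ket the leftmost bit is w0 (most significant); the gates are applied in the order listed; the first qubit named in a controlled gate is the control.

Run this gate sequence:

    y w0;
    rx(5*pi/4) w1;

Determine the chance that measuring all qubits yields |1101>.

A full measurement returns |1101> with probability 0.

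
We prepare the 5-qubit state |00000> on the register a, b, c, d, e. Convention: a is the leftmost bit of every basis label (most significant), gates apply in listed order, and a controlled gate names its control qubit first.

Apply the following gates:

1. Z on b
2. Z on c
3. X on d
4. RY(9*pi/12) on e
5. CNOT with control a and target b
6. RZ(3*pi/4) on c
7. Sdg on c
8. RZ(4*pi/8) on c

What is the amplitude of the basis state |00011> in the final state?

The final state's coefficient on |00011> equals -sqrt(sqrt(2) + 2)*exp(3*I*pi/8)/2.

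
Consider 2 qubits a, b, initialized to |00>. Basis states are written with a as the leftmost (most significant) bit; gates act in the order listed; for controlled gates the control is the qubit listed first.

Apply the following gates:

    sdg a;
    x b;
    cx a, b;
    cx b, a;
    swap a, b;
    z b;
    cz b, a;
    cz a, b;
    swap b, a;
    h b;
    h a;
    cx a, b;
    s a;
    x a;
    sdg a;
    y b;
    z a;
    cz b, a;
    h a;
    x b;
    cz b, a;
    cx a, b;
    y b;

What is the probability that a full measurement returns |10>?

A full measurement returns |10> with probability 1/2.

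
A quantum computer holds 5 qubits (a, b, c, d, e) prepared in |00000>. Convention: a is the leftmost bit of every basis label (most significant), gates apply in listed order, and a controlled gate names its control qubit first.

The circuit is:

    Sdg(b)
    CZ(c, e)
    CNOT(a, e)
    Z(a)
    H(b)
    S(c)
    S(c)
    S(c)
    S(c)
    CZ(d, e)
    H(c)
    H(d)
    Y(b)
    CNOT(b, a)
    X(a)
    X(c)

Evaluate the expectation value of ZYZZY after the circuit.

The expectation value of ZYZZY is 0. Key observation: steps 6-9 multiply out to the identity, so the circuit reduces to the remaining gates.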